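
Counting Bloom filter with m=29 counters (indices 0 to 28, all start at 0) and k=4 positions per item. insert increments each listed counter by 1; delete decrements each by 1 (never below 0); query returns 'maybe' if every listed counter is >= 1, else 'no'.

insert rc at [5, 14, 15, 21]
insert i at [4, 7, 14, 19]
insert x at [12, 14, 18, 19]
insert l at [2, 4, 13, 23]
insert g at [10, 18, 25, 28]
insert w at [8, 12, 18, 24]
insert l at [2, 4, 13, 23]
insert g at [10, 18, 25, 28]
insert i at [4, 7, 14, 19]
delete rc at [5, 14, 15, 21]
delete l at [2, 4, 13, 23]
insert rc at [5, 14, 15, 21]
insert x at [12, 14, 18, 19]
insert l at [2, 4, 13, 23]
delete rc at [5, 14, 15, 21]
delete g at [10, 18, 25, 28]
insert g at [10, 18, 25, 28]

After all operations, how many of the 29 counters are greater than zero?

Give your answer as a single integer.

Step 1: insert rc at [5, 14, 15, 21] -> counters=[0,0,0,0,0,1,0,0,0,0,0,0,0,0,1,1,0,0,0,0,0,1,0,0,0,0,0,0,0]
Step 2: insert i at [4, 7, 14, 19] -> counters=[0,0,0,0,1,1,0,1,0,0,0,0,0,0,2,1,0,0,0,1,0,1,0,0,0,0,0,0,0]
Step 3: insert x at [12, 14, 18, 19] -> counters=[0,0,0,0,1,1,0,1,0,0,0,0,1,0,3,1,0,0,1,2,0,1,0,0,0,0,0,0,0]
Step 4: insert l at [2, 4, 13, 23] -> counters=[0,0,1,0,2,1,0,1,0,0,0,0,1,1,3,1,0,0,1,2,0,1,0,1,0,0,0,0,0]
Step 5: insert g at [10, 18, 25, 28] -> counters=[0,0,1,0,2,1,0,1,0,0,1,0,1,1,3,1,0,0,2,2,0,1,0,1,0,1,0,0,1]
Step 6: insert w at [8, 12, 18, 24] -> counters=[0,0,1,0,2,1,0,1,1,0,1,0,2,1,3,1,0,0,3,2,0,1,0,1,1,1,0,0,1]
Step 7: insert l at [2, 4, 13, 23] -> counters=[0,0,2,0,3,1,0,1,1,0,1,0,2,2,3,1,0,0,3,2,0,1,0,2,1,1,0,0,1]
Step 8: insert g at [10, 18, 25, 28] -> counters=[0,0,2,0,3,1,0,1,1,0,2,0,2,2,3,1,0,0,4,2,0,1,0,2,1,2,0,0,2]
Step 9: insert i at [4, 7, 14, 19] -> counters=[0,0,2,0,4,1,0,2,1,0,2,0,2,2,4,1,0,0,4,3,0,1,0,2,1,2,0,0,2]
Step 10: delete rc at [5, 14, 15, 21] -> counters=[0,0,2,0,4,0,0,2,1,0,2,0,2,2,3,0,0,0,4,3,0,0,0,2,1,2,0,0,2]
Step 11: delete l at [2, 4, 13, 23] -> counters=[0,0,1,0,3,0,0,2,1,0,2,0,2,1,3,0,0,0,4,3,0,0,0,1,1,2,0,0,2]
Step 12: insert rc at [5, 14, 15, 21] -> counters=[0,0,1,0,3,1,0,2,1,0,2,0,2,1,4,1,0,0,4,3,0,1,0,1,1,2,0,0,2]
Step 13: insert x at [12, 14, 18, 19] -> counters=[0,0,1,0,3,1,0,2,1,0,2,0,3,1,5,1,0,0,5,4,0,1,0,1,1,2,0,0,2]
Step 14: insert l at [2, 4, 13, 23] -> counters=[0,0,2,0,4,1,0,2,1,0,2,0,3,2,5,1,0,0,5,4,0,1,0,2,1,2,0,0,2]
Step 15: delete rc at [5, 14, 15, 21] -> counters=[0,0,2,0,4,0,0,2,1,0,2,0,3,2,4,0,0,0,5,4,0,0,0,2,1,2,0,0,2]
Step 16: delete g at [10, 18, 25, 28] -> counters=[0,0,2,0,4,0,0,2,1,0,1,0,3,2,4,0,0,0,4,4,0,0,0,2,1,1,0,0,1]
Step 17: insert g at [10, 18, 25, 28] -> counters=[0,0,2,0,4,0,0,2,1,0,2,0,3,2,4,0,0,0,5,4,0,0,0,2,1,2,0,0,2]
Final counters=[0,0,2,0,4,0,0,2,1,0,2,0,3,2,4,0,0,0,5,4,0,0,0,2,1,2,0,0,2] -> 14 nonzero

Answer: 14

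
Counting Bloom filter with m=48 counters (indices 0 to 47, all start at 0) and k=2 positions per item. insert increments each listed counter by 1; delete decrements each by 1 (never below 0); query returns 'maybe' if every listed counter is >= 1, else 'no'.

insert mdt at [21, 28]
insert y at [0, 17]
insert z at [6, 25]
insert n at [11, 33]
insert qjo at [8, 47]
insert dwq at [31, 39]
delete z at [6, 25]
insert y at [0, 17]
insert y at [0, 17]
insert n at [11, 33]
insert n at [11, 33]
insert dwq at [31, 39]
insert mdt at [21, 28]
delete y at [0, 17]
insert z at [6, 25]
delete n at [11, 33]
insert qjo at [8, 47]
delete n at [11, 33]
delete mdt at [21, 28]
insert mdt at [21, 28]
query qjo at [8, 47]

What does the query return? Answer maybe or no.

Answer: maybe

Derivation:
Step 1: insert mdt at [21, 28] -> counters=[0,0,0,0,0,0,0,0,0,0,0,0,0,0,0,0,0,0,0,0,0,1,0,0,0,0,0,0,1,0,0,0,0,0,0,0,0,0,0,0,0,0,0,0,0,0,0,0]
Step 2: insert y at [0, 17] -> counters=[1,0,0,0,0,0,0,0,0,0,0,0,0,0,0,0,0,1,0,0,0,1,0,0,0,0,0,0,1,0,0,0,0,0,0,0,0,0,0,0,0,0,0,0,0,0,0,0]
Step 3: insert z at [6, 25] -> counters=[1,0,0,0,0,0,1,0,0,0,0,0,0,0,0,0,0,1,0,0,0,1,0,0,0,1,0,0,1,0,0,0,0,0,0,0,0,0,0,0,0,0,0,0,0,0,0,0]
Step 4: insert n at [11, 33] -> counters=[1,0,0,0,0,0,1,0,0,0,0,1,0,0,0,0,0,1,0,0,0,1,0,0,0,1,0,0,1,0,0,0,0,1,0,0,0,0,0,0,0,0,0,0,0,0,0,0]
Step 5: insert qjo at [8, 47] -> counters=[1,0,0,0,0,0,1,0,1,0,0,1,0,0,0,0,0,1,0,0,0,1,0,0,0,1,0,0,1,0,0,0,0,1,0,0,0,0,0,0,0,0,0,0,0,0,0,1]
Step 6: insert dwq at [31, 39] -> counters=[1,0,0,0,0,0,1,0,1,0,0,1,0,0,0,0,0,1,0,0,0,1,0,0,0,1,0,0,1,0,0,1,0,1,0,0,0,0,0,1,0,0,0,0,0,0,0,1]
Step 7: delete z at [6, 25] -> counters=[1,0,0,0,0,0,0,0,1,0,0,1,0,0,0,0,0,1,0,0,0,1,0,0,0,0,0,0,1,0,0,1,0,1,0,0,0,0,0,1,0,0,0,0,0,0,0,1]
Step 8: insert y at [0, 17] -> counters=[2,0,0,0,0,0,0,0,1,0,0,1,0,0,0,0,0,2,0,0,0,1,0,0,0,0,0,0,1,0,0,1,0,1,0,0,0,0,0,1,0,0,0,0,0,0,0,1]
Step 9: insert y at [0, 17] -> counters=[3,0,0,0,0,0,0,0,1,0,0,1,0,0,0,0,0,3,0,0,0,1,0,0,0,0,0,0,1,0,0,1,0,1,0,0,0,0,0,1,0,0,0,0,0,0,0,1]
Step 10: insert n at [11, 33] -> counters=[3,0,0,0,0,0,0,0,1,0,0,2,0,0,0,0,0,3,0,0,0,1,0,0,0,0,0,0,1,0,0,1,0,2,0,0,0,0,0,1,0,0,0,0,0,0,0,1]
Step 11: insert n at [11, 33] -> counters=[3,0,0,0,0,0,0,0,1,0,0,3,0,0,0,0,0,3,0,0,0,1,0,0,0,0,0,0,1,0,0,1,0,3,0,0,0,0,0,1,0,0,0,0,0,0,0,1]
Step 12: insert dwq at [31, 39] -> counters=[3,0,0,0,0,0,0,0,1,0,0,3,0,0,0,0,0,3,0,0,0,1,0,0,0,0,0,0,1,0,0,2,0,3,0,0,0,0,0,2,0,0,0,0,0,0,0,1]
Step 13: insert mdt at [21, 28] -> counters=[3,0,0,0,0,0,0,0,1,0,0,3,0,0,0,0,0,3,0,0,0,2,0,0,0,0,0,0,2,0,0,2,0,3,0,0,0,0,0,2,0,0,0,0,0,0,0,1]
Step 14: delete y at [0, 17] -> counters=[2,0,0,0,0,0,0,0,1,0,0,3,0,0,0,0,0,2,0,0,0,2,0,0,0,0,0,0,2,0,0,2,0,3,0,0,0,0,0,2,0,0,0,0,0,0,0,1]
Step 15: insert z at [6, 25] -> counters=[2,0,0,0,0,0,1,0,1,0,0,3,0,0,0,0,0,2,0,0,0,2,0,0,0,1,0,0,2,0,0,2,0,3,0,0,0,0,0,2,0,0,0,0,0,0,0,1]
Step 16: delete n at [11, 33] -> counters=[2,0,0,0,0,0,1,0,1,0,0,2,0,0,0,0,0,2,0,0,0,2,0,0,0,1,0,0,2,0,0,2,0,2,0,0,0,0,0,2,0,0,0,0,0,0,0,1]
Step 17: insert qjo at [8, 47] -> counters=[2,0,0,0,0,0,1,0,2,0,0,2,0,0,0,0,0,2,0,0,0,2,0,0,0,1,0,0,2,0,0,2,0,2,0,0,0,0,0,2,0,0,0,0,0,0,0,2]
Step 18: delete n at [11, 33] -> counters=[2,0,0,0,0,0,1,0,2,0,0,1,0,0,0,0,0,2,0,0,0,2,0,0,0,1,0,0,2,0,0,2,0,1,0,0,0,0,0,2,0,0,0,0,0,0,0,2]
Step 19: delete mdt at [21, 28] -> counters=[2,0,0,0,0,0,1,0,2,0,0,1,0,0,0,0,0,2,0,0,0,1,0,0,0,1,0,0,1,0,0,2,0,1,0,0,0,0,0,2,0,0,0,0,0,0,0,2]
Step 20: insert mdt at [21, 28] -> counters=[2,0,0,0,0,0,1,0,2,0,0,1,0,0,0,0,0,2,0,0,0,2,0,0,0,1,0,0,2,0,0,2,0,1,0,0,0,0,0,2,0,0,0,0,0,0,0,2]
Query qjo: check counters[8]=2 counters[47]=2 -> maybe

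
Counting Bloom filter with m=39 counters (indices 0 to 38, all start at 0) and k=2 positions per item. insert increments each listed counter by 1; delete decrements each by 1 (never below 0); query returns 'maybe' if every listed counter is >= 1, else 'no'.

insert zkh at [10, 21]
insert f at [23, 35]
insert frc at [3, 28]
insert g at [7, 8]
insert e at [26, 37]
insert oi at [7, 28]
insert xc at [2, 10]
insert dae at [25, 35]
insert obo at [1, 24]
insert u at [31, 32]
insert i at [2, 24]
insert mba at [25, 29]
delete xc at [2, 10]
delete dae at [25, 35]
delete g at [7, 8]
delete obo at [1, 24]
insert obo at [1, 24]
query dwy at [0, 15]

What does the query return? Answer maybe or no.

Step 1: insert zkh at [10, 21] -> counters=[0,0,0,0,0,0,0,0,0,0,1,0,0,0,0,0,0,0,0,0,0,1,0,0,0,0,0,0,0,0,0,0,0,0,0,0,0,0,0]
Step 2: insert f at [23, 35] -> counters=[0,0,0,0,0,0,0,0,0,0,1,0,0,0,0,0,0,0,0,0,0,1,0,1,0,0,0,0,0,0,0,0,0,0,0,1,0,0,0]
Step 3: insert frc at [3, 28] -> counters=[0,0,0,1,0,0,0,0,0,0,1,0,0,0,0,0,0,0,0,0,0,1,0,1,0,0,0,0,1,0,0,0,0,0,0,1,0,0,0]
Step 4: insert g at [7, 8] -> counters=[0,0,0,1,0,0,0,1,1,0,1,0,0,0,0,0,0,0,0,0,0,1,0,1,0,0,0,0,1,0,0,0,0,0,0,1,0,0,0]
Step 5: insert e at [26, 37] -> counters=[0,0,0,1,0,0,0,1,1,0,1,0,0,0,0,0,0,0,0,0,0,1,0,1,0,0,1,0,1,0,0,0,0,0,0,1,0,1,0]
Step 6: insert oi at [7, 28] -> counters=[0,0,0,1,0,0,0,2,1,0,1,0,0,0,0,0,0,0,0,0,0,1,0,1,0,0,1,0,2,0,0,0,0,0,0,1,0,1,0]
Step 7: insert xc at [2, 10] -> counters=[0,0,1,1,0,0,0,2,1,0,2,0,0,0,0,0,0,0,0,0,0,1,0,1,0,0,1,0,2,0,0,0,0,0,0,1,0,1,0]
Step 8: insert dae at [25, 35] -> counters=[0,0,1,1,0,0,0,2,1,0,2,0,0,0,0,0,0,0,0,0,0,1,0,1,0,1,1,0,2,0,0,0,0,0,0,2,0,1,0]
Step 9: insert obo at [1, 24] -> counters=[0,1,1,1,0,0,0,2,1,0,2,0,0,0,0,0,0,0,0,0,0,1,0,1,1,1,1,0,2,0,0,0,0,0,0,2,0,1,0]
Step 10: insert u at [31, 32] -> counters=[0,1,1,1,0,0,0,2,1,0,2,0,0,0,0,0,0,0,0,0,0,1,0,1,1,1,1,0,2,0,0,1,1,0,0,2,0,1,0]
Step 11: insert i at [2, 24] -> counters=[0,1,2,1,0,0,0,2,1,0,2,0,0,0,0,0,0,0,0,0,0,1,0,1,2,1,1,0,2,0,0,1,1,0,0,2,0,1,0]
Step 12: insert mba at [25, 29] -> counters=[0,1,2,1,0,0,0,2,1,0,2,0,0,0,0,0,0,0,0,0,0,1,0,1,2,2,1,0,2,1,0,1,1,0,0,2,0,1,0]
Step 13: delete xc at [2, 10] -> counters=[0,1,1,1,0,0,0,2,1,0,1,0,0,0,0,0,0,0,0,0,0,1,0,1,2,2,1,0,2,1,0,1,1,0,0,2,0,1,0]
Step 14: delete dae at [25, 35] -> counters=[0,1,1,1,0,0,0,2,1,0,1,0,0,0,0,0,0,0,0,0,0,1,0,1,2,1,1,0,2,1,0,1,1,0,0,1,0,1,0]
Step 15: delete g at [7, 8] -> counters=[0,1,1,1,0,0,0,1,0,0,1,0,0,0,0,0,0,0,0,0,0,1,0,1,2,1,1,0,2,1,0,1,1,0,0,1,0,1,0]
Step 16: delete obo at [1, 24] -> counters=[0,0,1,1,0,0,0,1,0,0,1,0,0,0,0,0,0,0,0,0,0,1,0,1,1,1,1,0,2,1,0,1,1,0,0,1,0,1,0]
Step 17: insert obo at [1, 24] -> counters=[0,1,1,1,0,0,0,1,0,0,1,0,0,0,0,0,0,0,0,0,0,1,0,1,2,1,1,0,2,1,0,1,1,0,0,1,0,1,0]
Query dwy: check counters[0]=0 counters[15]=0 -> no

Answer: no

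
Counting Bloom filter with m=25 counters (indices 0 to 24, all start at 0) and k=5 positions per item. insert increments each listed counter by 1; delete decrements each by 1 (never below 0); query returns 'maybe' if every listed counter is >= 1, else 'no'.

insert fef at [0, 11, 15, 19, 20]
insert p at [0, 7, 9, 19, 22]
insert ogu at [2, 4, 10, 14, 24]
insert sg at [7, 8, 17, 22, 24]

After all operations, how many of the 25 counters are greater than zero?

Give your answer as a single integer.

Answer: 15

Derivation:
Step 1: insert fef at [0, 11, 15, 19, 20] -> counters=[1,0,0,0,0,0,0,0,0,0,0,1,0,0,0,1,0,0,0,1,1,0,0,0,0]
Step 2: insert p at [0, 7, 9, 19, 22] -> counters=[2,0,0,0,0,0,0,1,0,1,0,1,0,0,0,1,0,0,0,2,1,0,1,0,0]
Step 3: insert ogu at [2, 4, 10, 14, 24] -> counters=[2,0,1,0,1,0,0,1,0,1,1,1,0,0,1,1,0,0,0,2,1,0,1,0,1]
Step 4: insert sg at [7, 8, 17, 22, 24] -> counters=[2,0,1,0,1,0,0,2,1,1,1,1,0,0,1,1,0,1,0,2,1,0,2,0,2]
Final counters=[2,0,1,0,1,0,0,2,1,1,1,1,0,0,1,1,0,1,0,2,1,0,2,0,2] -> 15 nonzero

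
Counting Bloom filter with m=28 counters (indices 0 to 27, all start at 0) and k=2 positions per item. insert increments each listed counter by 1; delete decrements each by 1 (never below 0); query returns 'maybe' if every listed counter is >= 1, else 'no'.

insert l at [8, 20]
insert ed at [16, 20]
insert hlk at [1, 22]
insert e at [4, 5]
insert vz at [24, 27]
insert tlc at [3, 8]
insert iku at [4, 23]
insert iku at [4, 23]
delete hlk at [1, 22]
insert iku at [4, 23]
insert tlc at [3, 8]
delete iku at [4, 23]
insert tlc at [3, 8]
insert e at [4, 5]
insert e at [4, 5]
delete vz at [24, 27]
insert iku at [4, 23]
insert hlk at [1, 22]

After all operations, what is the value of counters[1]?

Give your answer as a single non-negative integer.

Step 1: insert l at [8, 20] -> counters=[0,0,0,0,0,0,0,0,1,0,0,0,0,0,0,0,0,0,0,0,1,0,0,0,0,0,0,0]
Step 2: insert ed at [16, 20] -> counters=[0,0,0,0,0,0,0,0,1,0,0,0,0,0,0,0,1,0,0,0,2,0,0,0,0,0,0,0]
Step 3: insert hlk at [1, 22] -> counters=[0,1,0,0,0,0,0,0,1,0,0,0,0,0,0,0,1,0,0,0,2,0,1,0,0,0,0,0]
Step 4: insert e at [4, 5] -> counters=[0,1,0,0,1,1,0,0,1,0,0,0,0,0,0,0,1,0,0,0,2,0,1,0,0,0,0,0]
Step 5: insert vz at [24, 27] -> counters=[0,1,0,0,1,1,0,0,1,0,0,0,0,0,0,0,1,0,0,0,2,0,1,0,1,0,0,1]
Step 6: insert tlc at [3, 8] -> counters=[0,1,0,1,1,1,0,0,2,0,0,0,0,0,0,0,1,0,0,0,2,0,1,0,1,0,0,1]
Step 7: insert iku at [4, 23] -> counters=[0,1,0,1,2,1,0,0,2,0,0,0,0,0,0,0,1,0,0,0,2,0,1,1,1,0,0,1]
Step 8: insert iku at [4, 23] -> counters=[0,1,0,1,3,1,0,0,2,0,0,0,0,0,0,0,1,0,0,0,2,0,1,2,1,0,0,1]
Step 9: delete hlk at [1, 22] -> counters=[0,0,0,1,3,1,0,0,2,0,0,0,0,0,0,0,1,0,0,0,2,0,0,2,1,0,0,1]
Step 10: insert iku at [4, 23] -> counters=[0,0,0,1,4,1,0,0,2,0,0,0,0,0,0,0,1,0,0,0,2,0,0,3,1,0,0,1]
Step 11: insert tlc at [3, 8] -> counters=[0,0,0,2,4,1,0,0,3,0,0,0,0,0,0,0,1,0,0,0,2,0,0,3,1,0,0,1]
Step 12: delete iku at [4, 23] -> counters=[0,0,0,2,3,1,0,0,3,0,0,0,0,0,0,0,1,0,0,0,2,0,0,2,1,0,0,1]
Step 13: insert tlc at [3, 8] -> counters=[0,0,0,3,3,1,0,0,4,0,0,0,0,0,0,0,1,0,0,0,2,0,0,2,1,0,0,1]
Step 14: insert e at [4, 5] -> counters=[0,0,0,3,4,2,0,0,4,0,0,0,0,0,0,0,1,0,0,0,2,0,0,2,1,0,0,1]
Step 15: insert e at [4, 5] -> counters=[0,0,0,3,5,3,0,0,4,0,0,0,0,0,0,0,1,0,0,0,2,0,0,2,1,0,0,1]
Step 16: delete vz at [24, 27] -> counters=[0,0,0,3,5,3,0,0,4,0,0,0,0,0,0,0,1,0,0,0,2,0,0,2,0,0,0,0]
Step 17: insert iku at [4, 23] -> counters=[0,0,0,3,6,3,0,0,4,0,0,0,0,0,0,0,1,0,0,0,2,0,0,3,0,0,0,0]
Step 18: insert hlk at [1, 22] -> counters=[0,1,0,3,6,3,0,0,4,0,0,0,0,0,0,0,1,0,0,0,2,0,1,3,0,0,0,0]
Final counters=[0,1,0,3,6,3,0,0,4,0,0,0,0,0,0,0,1,0,0,0,2,0,1,3,0,0,0,0] -> counters[1]=1

Answer: 1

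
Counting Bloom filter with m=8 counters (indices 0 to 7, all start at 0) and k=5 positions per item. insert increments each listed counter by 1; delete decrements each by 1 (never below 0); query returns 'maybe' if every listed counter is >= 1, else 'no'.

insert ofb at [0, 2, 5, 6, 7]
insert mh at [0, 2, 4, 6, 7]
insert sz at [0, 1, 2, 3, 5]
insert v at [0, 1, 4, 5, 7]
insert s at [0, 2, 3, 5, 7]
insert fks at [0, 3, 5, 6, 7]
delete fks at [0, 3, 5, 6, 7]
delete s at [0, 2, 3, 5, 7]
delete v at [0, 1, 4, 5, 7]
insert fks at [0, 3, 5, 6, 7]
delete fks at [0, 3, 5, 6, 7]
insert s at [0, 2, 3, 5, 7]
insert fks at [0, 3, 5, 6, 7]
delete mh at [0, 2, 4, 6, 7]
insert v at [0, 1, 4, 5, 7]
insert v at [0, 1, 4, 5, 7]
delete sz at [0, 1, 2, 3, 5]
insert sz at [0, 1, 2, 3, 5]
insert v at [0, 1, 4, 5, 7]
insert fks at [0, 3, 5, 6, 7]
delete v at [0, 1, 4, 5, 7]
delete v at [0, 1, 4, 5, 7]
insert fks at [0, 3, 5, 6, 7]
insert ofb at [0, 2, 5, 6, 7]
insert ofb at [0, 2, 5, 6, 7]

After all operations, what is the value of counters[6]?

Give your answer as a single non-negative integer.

Answer: 6

Derivation:
Step 1: insert ofb at [0, 2, 5, 6, 7] -> counters=[1,0,1,0,0,1,1,1]
Step 2: insert mh at [0, 2, 4, 6, 7] -> counters=[2,0,2,0,1,1,2,2]
Step 3: insert sz at [0, 1, 2, 3, 5] -> counters=[3,1,3,1,1,2,2,2]
Step 4: insert v at [0, 1, 4, 5, 7] -> counters=[4,2,3,1,2,3,2,3]
Step 5: insert s at [0, 2, 3, 5, 7] -> counters=[5,2,4,2,2,4,2,4]
Step 6: insert fks at [0, 3, 5, 6, 7] -> counters=[6,2,4,3,2,5,3,5]
Step 7: delete fks at [0, 3, 5, 6, 7] -> counters=[5,2,4,2,2,4,2,4]
Step 8: delete s at [0, 2, 3, 5, 7] -> counters=[4,2,3,1,2,3,2,3]
Step 9: delete v at [0, 1, 4, 5, 7] -> counters=[3,1,3,1,1,2,2,2]
Step 10: insert fks at [0, 3, 5, 6, 7] -> counters=[4,1,3,2,1,3,3,3]
Step 11: delete fks at [0, 3, 5, 6, 7] -> counters=[3,1,3,1,1,2,2,2]
Step 12: insert s at [0, 2, 3, 5, 7] -> counters=[4,1,4,2,1,3,2,3]
Step 13: insert fks at [0, 3, 5, 6, 7] -> counters=[5,1,4,3,1,4,3,4]
Step 14: delete mh at [0, 2, 4, 6, 7] -> counters=[4,1,3,3,0,4,2,3]
Step 15: insert v at [0, 1, 4, 5, 7] -> counters=[5,2,3,3,1,5,2,4]
Step 16: insert v at [0, 1, 4, 5, 7] -> counters=[6,3,3,3,2,6,2,5]
Step 17: delete sz at [0, 1, 2, 3, 5] -> counters=[5,2,2,2,2,5,2,5]
Step 18: insert sz at [0, 1, 2, 3, 5] -> counters=[6,3,3,3,2,6,2,5]
Step 19: insert v at [0, 1, 4, 5, 7] -> counters=[7,4,3,3,3,7,2,6]
Step 20: insert fks at [0, 3, 5, 6, 7] -> counters=[8,4,3,4,3,8,3,7]
Step 21: delete v at [0, 1, 4, 5, 7] -> counters=[7,3,3,4,2,7,3,6]
Step 22: delete v at [0, 1, 4, 5, 7] -> counters=[6,2,3,4,1,6,3,5]
Step 23: insert fks at [0, 3, 5, 6, 7] -> counters=[7,2,3,5,1,7,4,6]
Step 24: insert ofb at [0, 2, 5, 6, 7] -> counters=[8,2,4,5,1,8,5,7]
Step 25: insert ofb at [0, 2, 5, 6, 7] -> counters=[9,2,5,5,1,9,6,8]
Final counters=[9,2,5,5,1,9,6,8] -> counters[6]=6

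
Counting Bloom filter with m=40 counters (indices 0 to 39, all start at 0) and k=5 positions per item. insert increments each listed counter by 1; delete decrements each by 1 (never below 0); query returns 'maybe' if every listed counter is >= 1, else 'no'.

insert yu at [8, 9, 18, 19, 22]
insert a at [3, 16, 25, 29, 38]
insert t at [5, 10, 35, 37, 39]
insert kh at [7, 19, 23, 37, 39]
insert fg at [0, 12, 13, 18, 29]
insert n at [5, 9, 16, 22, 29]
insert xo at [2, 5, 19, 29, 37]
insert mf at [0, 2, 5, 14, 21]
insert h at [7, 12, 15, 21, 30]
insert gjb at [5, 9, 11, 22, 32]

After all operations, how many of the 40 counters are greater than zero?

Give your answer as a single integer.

Step 1: insert yu at [8, 9, 18, 19, 22] -> counters=[0,0,0,0,0,0,0,0,1,1,0,0,0,0,0,0,0,0,1,1,0,0,1,0,0,0,0,0,0,0,0,0,0,0,0,0,0,0,0,0]
Step 2: insert a at [3, 16, 25, 29, 38] -> counters=[0,0,0,1,0,0,0,0,1,1,0,0,0,0,0,0,1,0,1,1,0,0,1,0,0,1,0,0,0,1,0,0,0,0,0,0,0,0,1,0]
Step 3: insert t at [5, 10, 35, 37, 39] -> counters=[0,0,0,1,0,1,0,0,1,1,1,0,0,0,0,0,1,0,1,1,0,0,1,0,0,1,0,0,0,1,0,0,0,0,0,1,0,1,1,1]
Step 4: insert kh at [7, 19, 23, 37, 39] -> counters=[0,0,0,1,0,1,0,1,1,1,1,0,0,0,0,0,1,0,1,2,0,0,1,1,0,1,0,0,0,1,0,0,0,0,0,1,0,2,1,2]
Step 5: insert fg at [0, 12, 13, 18, 29] -> counters=[1,0,0,1,0,1,0,1,1,1,1,0,1,1,0,0,1,0,2,2,0,0,1,1,0,1,0,0,0,2,0,0,0,0,0,1,0,2,1,2]
Step 6: insert n at [5, 9, 16, 22, 29] -> counters=[1,0,0,1,0,2,0,1,1,2,1,0,1,1,0,0,2,0,2,2,0,0,2,1,0,1,0,0,0,3,0,0,0,0,0,1,0,2,1,2]
Step 7: insert xo at [2, 5, 19, 29, 37] -> counters=[1,0,1,1,0,3,0,1,1,2,1,0,1,1,0,0,2,0,2,3,0,0,2,1,0,1,0,0,0,4,0,0,0,0,0,1,0,3,1,2]
Step 8: insert mf at [0, 2, 5, 14, 21] -> counters=[2,0,2,1,0,4,0,1,1,2,1,0,1,1,1,0,2,0,2,3,0,1,2,1,0,1,0,0,0,4,0,0,0,0,0,1,0,3,1,2]
Step 9: insert h at [7, 12, 15, 21, 30] -> counters=[2,0,2,1,0,4,0,2,1,2,1,0,2,1,1,1,2,0,2,3,0,2,2,1,0,1,0,0,0,4,1,0,0,0,0,1,0,3,1,2]
Step 10: insert gjb at [5, 9, 11, 22, 32] -> counters=[2,0,2,1,0,5,0,2,1,3,1,1,2,1,1,1,2,0,2,3,0,2,3,1,0,1,0,0,0,4,1,0,1,0,0,1,0,3,1,2]
Final counters=[2,0,2,1,0,5,0,2,1,3,1,1,2,1,1,1,2,0,2,3,0,2,3,1,0,1,0,0,0,4,1,0,1,0,0,1,0,3,1,2] -> 27 nonzero

Answer: 27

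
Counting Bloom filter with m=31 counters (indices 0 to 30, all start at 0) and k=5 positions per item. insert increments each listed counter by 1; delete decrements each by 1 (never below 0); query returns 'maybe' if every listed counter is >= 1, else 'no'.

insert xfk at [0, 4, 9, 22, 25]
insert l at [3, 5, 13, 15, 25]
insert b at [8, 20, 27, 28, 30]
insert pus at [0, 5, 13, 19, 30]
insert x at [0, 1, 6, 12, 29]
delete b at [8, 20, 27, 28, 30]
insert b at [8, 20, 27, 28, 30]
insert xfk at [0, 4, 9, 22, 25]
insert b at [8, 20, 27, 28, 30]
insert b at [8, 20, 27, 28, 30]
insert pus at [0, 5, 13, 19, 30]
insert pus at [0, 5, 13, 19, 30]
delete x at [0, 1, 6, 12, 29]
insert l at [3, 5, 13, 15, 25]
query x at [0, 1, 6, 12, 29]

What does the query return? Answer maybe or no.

Step 1: insert xfk at [0, 4, 9, 22, 25] -> counters=[1,0,0,0,1,0,0,0,0,1,0,0,0,0,0,0,0,0,0,0,0,0,1,0,0,1,0,0,0,0,0]
Step 2: insert l at [3, 5, 13, 15, 25] -> counters=[1,0,0,1,1,1,0,0,0,1,0,0,0,1,0,1,0,0,0,0,0,0,1,0,0,2,0,0,0,0,0]
Step 3: insert b at [8, 20, 27, 28, 30] -> counters=[1,0,0,1,1,1,0,0,1,1,0,0,0,1,0,1,0,0,0,0,1,0,1,0,0,2,0,1,1,0,1]
Step 4: insert pus at [0, 5, 13, 19, 30] -> counters=[2,0,0,1,1,2,0,0,1,1,0,0,0,2,0,1,0,0,0,1,1,0,1,0,0,2,0,1,1,0,2]
Step 5: insert x at [0, 1, 6, 12, 29] -> counters=[3,1,0,1,1,2,1,0,1,1,0,0,1,2,0,1,0,0,0,1,1,0,1,0,0,2,0,1,1,1,2]
Step 6: delete b at [8, 20, 27, 28, 30] -> counters=[3,1,0,1,1,2,1,0,0,1,0,0,1,2,0,1,0,0,0,1,0,0,1,0,0,2,0,0,0,1,1]
Step 7: insert b at [8, 20, 27, 28, 30] -> counters=[3,1,0,1,1,2,1,0,1,1,0,0,1,2,0,1,0,0,0,1,1,0,1,0,0,2,0,1,1,1,2]
Step 8: insert xfk at [0, 4, 9, 22, 25] -> counters=[4,1,0,1,2,2,1,0,1,2,0,0,1,2,0,1,0,0,0,1,1,0,2,0,0,3,0,1,1,1,2]
Step 9: insert b at [8, 20, 27, 28, 30] -> counters=[4,1,0,1,2,2,1,0,2,2,0,0,1,2,0,1,0,0,0,1,2,0,2,0,0,3,0,2,2,1,3]
Step 10: insert b at [8, 20, 27, 28, 30] -> counters=[4,1,0,1,2,2,1,0,3,2,0,0,1,2,0,1,0,0,0,1,3,0,2,0,0,3,0,3,3,1,4]
Step 11: insert pus at [0, 5, 13, 19, 30] -> counters=[5,1,0,1,2,3,1,0,3,2,0,0,1,3,0,1,0,0,0,2,3,0,2,0,0,3,0,3,3,1,5]
Step 12: insert pus at [0, 5, 13, 19, 30] -> counters=[6,1,0,1,2,4,1,0,3,2,0,0,1,4,0,1,0,0,0,3,3,0,2,0,0,3,0,3,3,1,6]
Step 13: delete x at [0, 1, 6, 12, 29] -> counters=[5,0,0,1,2,4,0,0,3,2,0,0,0,4,0,1,0,0,0,3,3,0,2,0,0,3,0,3,3,0,6]
Step 14: insert l at [3, 5, 13, 15, 25] -> counters=[5,0,0,2,2,5,0,0,3,2,0,0,0,5,0,2,0,0,0,3,3,0,2,0,0,4,0,3,3,0,6]
Query x: check counters[0]=5 counters[1]=0 counters[6]=0 counters[12]=0 counters[29]=0 -> no

Answer: no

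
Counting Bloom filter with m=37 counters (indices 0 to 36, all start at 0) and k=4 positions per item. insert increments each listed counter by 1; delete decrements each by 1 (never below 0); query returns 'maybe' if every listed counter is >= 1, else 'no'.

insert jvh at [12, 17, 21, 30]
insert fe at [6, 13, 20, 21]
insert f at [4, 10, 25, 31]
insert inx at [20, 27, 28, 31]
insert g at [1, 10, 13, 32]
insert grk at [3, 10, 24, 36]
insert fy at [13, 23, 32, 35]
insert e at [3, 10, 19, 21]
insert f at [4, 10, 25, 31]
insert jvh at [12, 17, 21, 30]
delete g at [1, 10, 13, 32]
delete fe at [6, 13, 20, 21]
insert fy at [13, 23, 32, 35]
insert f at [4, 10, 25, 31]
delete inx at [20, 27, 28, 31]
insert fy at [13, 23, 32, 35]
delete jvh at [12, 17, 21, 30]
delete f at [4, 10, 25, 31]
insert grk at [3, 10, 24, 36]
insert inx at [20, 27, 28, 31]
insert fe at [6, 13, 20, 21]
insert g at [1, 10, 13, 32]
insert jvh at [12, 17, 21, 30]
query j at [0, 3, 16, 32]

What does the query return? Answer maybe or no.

Answer: no

Derivation:
Step 1: insert jvh at [12, 17, 21, 30] -> counters=[0,0,0,0,0,0,0,0,0,0,0,0,1,0,0,0,0,1,0,0,0,1,0,0,0,0,0,0,0,0,1,0,0,0,0,0,0]
Step 2: insert fe at [6, 13, 20, 21] -> counters=[0,0,0,0,0,0,1,0,0,0,0,0,1,1,0,0,0,1,0,0,1,2,0,0,0,0,0,0,0,0,1,0,0,0,0,0,0]
Step 3: insert f at [4, 10, 25, 31] -> counters=[0,0,0,0,1,0,1,0,0,0,1,0,1,1,0,0,0,1,0,0,1,2,0,0,0,1,0,0,0,0,1,1,0,0,0,0,0]
Step 4: insert inx at [20, 27, 28, 31] -> counters=[0,0,0,0,1,0,1,0,0,0,1,0,1,1,0,0,0,1,0,0,2,2,0,0,0,1,0,1,1,0,1,2,0,0,0,0,0]
Step 5: insert g at [1, 10, 13, 32] -> counters=[0,1,0,0,1,0,1,0,0,0,2,0,1,2,0,0,0,1,0,0,2,2,0,0,0,1,0,1,1,0,1,2,1,0,0,0,0]
Step 6: insert grk at [3, 10, 24, 36] -> counters=[0,1,0,1,1,0,1,0,0,0,3,0,1,2,0,0,0,1,0,0,2,2,0,0,1,1,0,1,1,0,1,2,1,0,0,0,1]
Step 7: insert fy at [13, 23, 32, 35] -> counters=[0,1,0,1,1,0,1,0,0,0,3,0,1,3,0,0,0,1,0,0,2,2,0,1,1,1,0,1,1,0,1,2,2,0,0,1,1]
Step 8: insert e at [3, 10, 19, 21] -> counters=[0,1,0,2,1,0,1,0,0,0,4,0,1,3,0,0,0,1,0,1,2,3,0,1,1,1,0,1,1,0,1,2,2,0,0,1,1]
Step 9: insert f at [4, 10, 25, 31] -> counters=[0,1,0,2,2,0,1,0,0,0,5,0,1,3,0,0,0,1,0,1,2,3,0,1,1,2,0,1,1,0,1,3,2,0,0,1,1]
Step 10: insert jvh at [12, 17, 21, 30] -> counters=[0,1,0,2,2,0,1,0,0,0,5,0,2,3,0,0,0,2,0,1,2,4,0,1,1,2,0,1,1,0,2,3,2,0,0,1,1]
Step 11: delete g at [1, 10, 13, 32] -> counters=[0,0,0,2,2,0,1,0,0,0,4,0,2,2,0,0,0,2,0,1,2,4,0,1,1,2,0,1,1,0,2,3,1,0,0,1,1]
Step 12: delete fe at [6, 13, 20, 21] -> counters=[0,0,0,2,2,0,0,0,0,0,4,0,2,1,0,0,0,2,0,1,1,3,0,1,1,2,0,1,1,0,2,3,1,0,0,1,1]
Step 13: insert fy at [13, 23, 32, 35] -> counters=[0,0,0,2,2,0,0,0,0,0,4,0,2,2,0,0,0,2,0,1,1,3,0,2,1,2,0,1,1,0,2,3,2,0,0,2,1]
Step 14: insert f at [4, 10, 25, 31] -> counters=[0,0,0,2,3,0,0,0,0,0,5,0,2,2,0,0,0,2,0,1,1,3,0,2,1,3,0,1,1,0,2,4,2,0,0,2,1]
Step 15: delete inx at [20, 27, 28, 31] -> counters=[0,0,0,2,3,0,0,0,0,0,5,0,2,2,0,0,0,2,0,1,0,3,0,2,1,3,0,0,0,0,2,3,2,0,0,2,1]
Step 16: insert fy at [13, 23, 32, 35] -> counters=[0,0,0,2,3,0,0,0,0,0,5,0,2,3,0,0,0,2,0,1,0,3,0,3,1,3,0,0,0,0,2,3,3,0,0,3,1]
Step 17: delete jvh at [12, 17, 21, 30] -> counters=[0,0,0,2,3,0,0,0,0,0,5,0,1,3,0,0,0,1,0,1,0,2,0,3,1,3,0,0,0,0,1,3,3,0,0,3,1]
Step 18: delete f at [4, 10, 25, 31] -> counters=[0,0,0,2,2,0,0,0,0,0,4,0,1,3,0,0,0,1,0,1,0,2,0,3,1,2,0,0,0,0,1,2,3,0,0,3,1]
Step 19: insert grk at [3, 10, 24, 36] -> counters=[0,0,0,3,2,0,0,0,0,0,5,0,1,3,0,0,0,1,0,1,0,2,0,3,2,2,0,0,0,0,1,2,3,0,0,3,2]
Step 20: insert inx at [20, 27, 28, 31] -> counters=[0,0,0,3,2,0,0,0,0,0,5,0,1,3,0,0,0,1,0,1,1,2,0,3,2,2,0,1,1,0,1,3,3,0,0,3,2]
Step 21: insert fe at [6, 13, 20, 21] -> counters=[0,0,0,3,2,0,1,0,0,0,5,0,1,4,0,0,0,1,0,1,2,3,0,3,2,2,0,1,1,0,1,3,3,0,0,3,2]
Step 22: insert g at [1, 10, 13, 32] -> counters=[0,1,0,3,2,0,1,0,0,0,6,0,1,5,0,0,0,1,0,1,2,3,0,3,2,2,0,1,1,0,1,3,4,0,0,3,2]
Step 23: insert jvh at [12, 17, 21, 30] -> counters=[0,1,0,3,2,0,1,0,0,0,6,0,2,5,0,0,0,2,0,1,2,4,0,3,2,2,0,1,1,0,2,3,4,0,0,3,2]
Query j: check counters[0]=0 counters[3]=3 counters[16]=0 counters[32]=4 -> no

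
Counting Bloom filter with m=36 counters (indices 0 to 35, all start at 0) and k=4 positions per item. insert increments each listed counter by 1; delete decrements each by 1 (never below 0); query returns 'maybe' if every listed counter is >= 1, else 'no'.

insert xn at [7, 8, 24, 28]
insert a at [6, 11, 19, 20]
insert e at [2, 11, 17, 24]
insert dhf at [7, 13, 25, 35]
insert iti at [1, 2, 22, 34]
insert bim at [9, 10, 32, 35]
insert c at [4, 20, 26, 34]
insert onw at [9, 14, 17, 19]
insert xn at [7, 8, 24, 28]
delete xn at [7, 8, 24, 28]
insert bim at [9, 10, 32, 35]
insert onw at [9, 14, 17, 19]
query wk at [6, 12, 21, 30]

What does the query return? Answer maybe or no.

Answer: no

Derivation:
Step 1: insert xn at [7, 8, 24, 28] -> counters=[0,0,0,0,0,0,0,1,1,0,0,0,0,0,0,0,0,0,0,0,0,0,0,0,1,0,0,0,1,0,0,0,0,0,0,0]
Step 2: insert a at [6, 11, 19, 20] -> counters=[0,0,0,0,0,0,1,1,1,0,0,1,0,0,0,0,0,0,0,1,1,0,0,0,1,0,0,0,1,0,0,0,0,0,0,0]
Step 3: insert e at [2, 11, 17, 24] -> counters=[0,0,1,0,0,0,1,1,1,0,0,2,0,0,0,0,0,1,0,1,1,0,0,0,2,0,0,0,1,0,0,0,0,0,0,0]
Step 4: insert dhf at [7, 13, 25, 35] -> counters=[0,0,1,0,0,0,1,2,1,0,0,2,0,1,0,0,0,1,0,1,1,0,0,0,2,1,0,0,1,0,0,0,0,0,0,1]
Step 5: insert iti at [1, 2, 22, 34] -> counters=[0,1,2,0,0,0,1,2,1,0,0,2,0,1,0,0,0,1,0,1,1,0,1,0,2,1,0,0,1,0,0,0,0,0,1,1]
Step 6: insert bim at [9, 10, 32, 35] -> counters=[0,1,2,0,0,0,1,2,1,1,1,2,0,1,0,0,0,1,0,1,1,0,1,0,2,1,0,0,1,0,0,0,1,0,1,2]
Step 7: insert c at [4, 20, 26, 34] -> counters=[0,1,2,0,1,0,1,2,1,1,1,2,0,1,0,0,0,1,0,1,2,0,1,0,2,1,1,0,1,0,0,0,1,0,2,2]
Step 8: insert onw at [9, 14, 17, 19] -> counters=[0,1,2,0,1,0,1,2,1,2,1,2,0,1,1,0,0,2,0,2,2,0,1,0,2,1,1,0,1,0,0,0,1,0,2,2]
Step 9: insert xn at [7, 8, 24, 28] -> counters=[0,1,2,0,1,0,1,3,2,2,1,2,0,1,1,0,0,2,0,2,2,0,1,0,3,1,1,0,2,0,0,0,1,0,2,2]
Step 10: delete xn at [7, 8, 24, 28] -> counters=[0,1,2,0,1,0,1,2,1,2,1,2,0,1,1,0,0,2,0,2,2,0,1,0,2,1,1,0,1,0,0,0,1,0,2,2]
Step 11: insert bim at [9, 10, 32, 35] -> counters=[0,1,2,0,1,0,1,2,1,3,2,2,0,1,1,0,0,2,0,2,2,0,1,0,2,1,1,0,1,0,0,0,2,0,2,3]
Step 12: insert onw at [9, 14, 17, 19] -> counters=[0,1,2,0,1,0,1,2,1,4,2,2,0,1,2,0,0,3,0,3,2,0,1,0,2,1,1,0,1,0,0,0,2,0,2,3]
Query wk: check counters[6]=1 counters[12]=0 counters[21]=0 counters[30]=0 -> no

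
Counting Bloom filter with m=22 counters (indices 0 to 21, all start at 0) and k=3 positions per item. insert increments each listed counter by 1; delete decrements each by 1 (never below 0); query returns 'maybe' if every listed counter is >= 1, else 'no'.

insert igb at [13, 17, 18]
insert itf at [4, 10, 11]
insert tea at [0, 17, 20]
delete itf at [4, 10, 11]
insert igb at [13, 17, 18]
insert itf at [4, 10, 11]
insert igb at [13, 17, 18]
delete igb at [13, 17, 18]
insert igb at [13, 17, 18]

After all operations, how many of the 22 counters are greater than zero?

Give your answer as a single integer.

Step 1: insert igb at [13, 17, 18] -> counters=[0,0,0,0,0,0,0,0,0,0,0,0,0,1,0,0,0,1,1,0,0,0]
Step 2: insert itf at [4, 10, 11] -> counters=[0,0,0,0,1,0,0,0,0,0,1,1,0,1,0,0,0,1,1,0,0,0]
Step 3: insert tea at [0, 17, 20] -> counters=[1,0,0,0,1,0,0,0,0,0,1,1,0,1,0,0,0,2,1,0,1,0]
Step 4: delete itf at [4, 10, 11] -> counters=[1,0,0,0,0,0,0,0,0,0,0,0,0,1,0,0,0,2,1,0,1,0]
Step 5: insert igb at [13, 17, 18] -> counters=[1,0,0,0,0,0,0,0,0,0,0,0,0,2,0,0,0,3,2,0,1,0]
Step 6: insert itf at [4, 10, 11] -> counters=[1,0,0,0,1,0,0,0,0,0,1,1,0,2,0,0,0,3,2,0,1,0]
Step 7: insert igb at [13, 17, 18] -> counters=[1,0,0,0,1,0,0,0,0,0,1,1,0,3,0,0,0,4,3,0,1,0]
Step 8: delete igb at [13, 17, 18] -> counters=[1,0,0,0,1,0,0,0,0,0,1,1,0,2,0,0,0,3,2,0,1,0]
Step 9: insert igb at [13, 17, 18] -> counters=[1,0,0,0,1,0,0,0,0,0,1,1,0,3,0,0,0,4,3,0,1,0]
Final counters=[1,0,0,0,1,0,0,0,0,0,1,1,0,3,0,0,0,4,3,0,1,0] -> 8 nonzero

Answer: 8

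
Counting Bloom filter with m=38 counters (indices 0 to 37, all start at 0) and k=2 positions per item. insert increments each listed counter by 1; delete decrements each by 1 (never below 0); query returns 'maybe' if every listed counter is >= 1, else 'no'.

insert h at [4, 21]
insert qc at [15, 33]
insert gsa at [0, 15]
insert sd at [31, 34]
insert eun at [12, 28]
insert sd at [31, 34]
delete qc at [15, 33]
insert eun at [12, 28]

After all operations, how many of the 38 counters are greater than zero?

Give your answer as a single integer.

Answer: 8

Derivation:
Step 1: insert h at [4, 21] -> counters=[0,0,0,0,1,0,0,0,0,0,0,0,0,0,0,0,0,0,0,0,0,1,0,0,0,0,0,0,0,0,0,0,0,0,0,0,0,0]
Step 2: insert qc at [15, 33] -> counters=[0,0,0,0,1,0,0,0,0,0,0,0,0,0,0,1,0,0,0,0,0,1,0,0,0,0,0,0,0,0,0,0,0,1,0,0,0,0]
Step 3: insert gsa at [0, 15] -> counters=[1,0,0,0,1,0,0,0,0,0,0,0,0,0,0,2,0,0,0,0,0,1,0,0,0,0,0,0,0,0,0,0,0,1,0,0,0,0]
Step 4: insert sd at [31, 34] -> counters=[1,0,0,0,1,0,0,0,0,0,0,0,0,0,0,2,0,0,0,0,0,1,0,0,0,0,0,0,0,0,0,1,0,1,1,0,0,0]
Step 5: insert eun at [12, 28] -> counters=[1,0,0,0,1,0,0,0,0,0,0,0,1,0,0,2,0,0,0,0,0,1,0,0,0,0,0,0,1,0,0,1,0,1,1,0,0,0]
Step 6: insert sd at [31, 34] -> counters=[1,0,0,0,1,0,0,0,0,0,0,0,1,0,0,2,0,0,0,0,0,1,0,0,0,0,0,0,1,0,0,2,0,1,2,0,0,0]
Step 7: delete qc at [15, 33] -> counters=[1,0,0,0,1,0,0,0,0,0,0,0,1,0,0,1,0,0,0,0,0,1,0,0,0,0,0,0,1,0,0,2,0,0,2,0,0,0]
Step 8: insert eun at [12, 28] -> counters=[1,0,0,0,1,0,0,0,0,0,0,0,2,0,0,1,0,0,0,0,0,1,0,0,0,0,0,0,2,0,0,2,0,0,2,0,0,0]
Final counters=[1,0,0,0,1,0,0,0,0,0,0,0,2,0,0,1,0,0,0,0,0,1,0,0,0,0,0,0,2,0,0,2,0,0,2,0,0,0] -> 8 nonzero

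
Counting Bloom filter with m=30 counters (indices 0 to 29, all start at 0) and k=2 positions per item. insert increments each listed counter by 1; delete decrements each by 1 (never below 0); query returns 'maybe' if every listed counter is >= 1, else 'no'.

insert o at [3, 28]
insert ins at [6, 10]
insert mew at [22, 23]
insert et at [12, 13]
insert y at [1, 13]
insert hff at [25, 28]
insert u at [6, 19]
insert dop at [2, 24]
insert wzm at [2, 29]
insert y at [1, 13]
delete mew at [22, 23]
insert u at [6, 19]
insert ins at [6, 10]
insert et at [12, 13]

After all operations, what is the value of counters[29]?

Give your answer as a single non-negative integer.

Step 1: insert o at [3, 28] -> counters=[0,0,0,1,0,0,0,0,0,0,0,0,0,0,0,0,0,0,0,0,0,0,0,0,0,0,0,0,1,0]
Step 2: insert ins at [6, 10] -> counters=[0,0,0,1,0,0,1,0,0,0,1,0,0,0,0,0,0,0,0,0,0,0,0,0,0,0,0,0,1,0]
Step 3: insert mew at [22, 23] -> counters=[0,0,0,1,0,0,1,0,0,0,1,0,0,0,0,0,0,0,0,0,0,0,1,1,0,0,0,0,1,0]
Step 4: insert et at [12, 13] -> counters=[0,0,0,1,0,0,1,0,0,0,1,0,1,1,0,0,0,0,0,0,0,0,1,1,0,0,0,0,1,0]
Step 5: insert y at [1, 13] -> counters=[0,1,0,1,0,0,1,0,0,0,1,0,1,2,0,0,0,0,0,0,0,0,1,1,0,0,0,0,1,0]
Step 6: insert hff at [25, 28] -> counters=[0,1,0,1,0,0,1,0,0,0,1,0,1,2,0,0,0,0,0,0,0,0,1,1,0,1,0,0,2,0]
Step 7: insert u at [6, 19] -> counters=[0,1,0,1,0,0,2,0,0,0,1,0,1,2,0,0,0,0,0,1,0,0,1,1,0,1,0,0,2,0]
Step 8: insert dop at [2, 24] -> counters=[0,1,1,1,0,0,2,0,0,0,1,0,1,2,0,0,0,0,0,1,0,0,1,1,1,1,0,0,2,0]
Step 9: insert wzm at [2, 29] -> counters=[0,1,2,1,0,0,2,0,0,0,1,0,1,2,0,0,0,0,0,1,0,0,1,1,1,1,0,0,2,1]
Step 10: insert y at [1, 13] -> counters=[0,2,2,1,0,0,2,0,0,0,1,0,1,3,0,0,0,0,0,1,0,0,1,1,1,1,0,0,2,1]
Step 11: delete mew at [22, 23] -> counters=[0,2,2,1,0,0,2,0,0,0,1,0,1,3,0,0,0,0,0,1,0,0,0,0,1,1,0,0,2,1]
Step 12: insert u at [6, 19] -> counters=[0,2,2,1,0,0,3,0,0,0,1,0,1,3,0,0,0,0,0,2,0,0,0,0,1,1,0,0,2,1]
Step 13: insert ins at [6, 10] -> counters=[0,2,2,1,0,0,4,0,0,0,2,0,1,3,0,0,0,0,0,2,0,0,0,0,1,1,0,0,2,1]
Step 14: insert et at [12, 13] -> counters=[0,2,2,1,0,0,4,0,0,0,2,0,2,4,0,0,0,0,0,2,0,0,0,0,1,1,0,0,2,1]
Final counters=[0,2,2,1,0,0,4,0,0,0,2,0,2,4,0,0,0,0,0,2,0,0,0,0,1,1,0,0,2,1] -> counters[29]=1

Answer: 1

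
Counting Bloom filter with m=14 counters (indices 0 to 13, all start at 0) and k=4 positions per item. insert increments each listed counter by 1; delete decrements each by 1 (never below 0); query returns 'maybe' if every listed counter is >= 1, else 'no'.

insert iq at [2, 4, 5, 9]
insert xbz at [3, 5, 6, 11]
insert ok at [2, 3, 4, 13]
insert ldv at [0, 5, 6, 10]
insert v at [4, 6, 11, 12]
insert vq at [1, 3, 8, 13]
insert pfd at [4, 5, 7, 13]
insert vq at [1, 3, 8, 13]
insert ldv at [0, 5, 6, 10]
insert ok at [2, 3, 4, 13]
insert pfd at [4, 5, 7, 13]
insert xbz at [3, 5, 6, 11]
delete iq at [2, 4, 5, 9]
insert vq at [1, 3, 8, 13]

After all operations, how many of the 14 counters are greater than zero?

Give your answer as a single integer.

Step 1: insert iq at [2, 4, 5, 9] -> counters=[0,0,1,0,1,1,0,0,0,1,0,0,0,0]
Step 2: insert xbz at [3, 5, 6, 11] -> counters=[0,0,1,1,1,2,1,0,0,1,0,1,0,0]
Step 3: insert ok at [2, 3, 4, 13] -> counters=[0,0,2,2,2,2,1,0,0,1,0,1,0,1]
Step 4: insert ldv at [0, 5, 6, 10] -> counters=[1,0,2,2,2,3,2,0,0,1,1,1,0,1]
Step 5: insert v at [4, 6, 11, 12] -> counters=[1,0,2,2,3,3,3,0,0,1,1,2,1,1]
Step 6: insert vq at [1, 3, 8, 13] -> counters=[1,1,2,3,3,3,3,0,1,1,1,2,1,2]
Step 7: insert pfd at [4, 5, 7, 13] -> counters=[1,1,2,3,4,4,3,1,1,1,1,2,1,3]
Step 8: insert vq at [1, 3, 8, 13] -> counters=[1,2,2,4,4,4,3,1,2,1,1,2,1,4]
Step 9: insert ldv at [0, 5, 6, 10] -> counters=[2,2,2,4,4,5,4,1,2,1,2,2,1,4]
Step 10: insert ok at [2, 3, 4, 13] -> counters=[2,2,3,5,5,5,4,1,2,1,2,2,1,5]
Step 11: insert pfd at [4, 5, 7, 13] -> counters=[2,2,3,5,6,6,4,2,2,1,2,2,1,6]
Step 12: insert xbz at [3, 5, 6, 11] -> counters=[2,2,3,6,6,7,5,2,2,1,2,3,1,6]
Step 13: delete iq at [2, 4, 5, 9] -> counters=[2,2,2,6,5,6,5,2,2,0,2,3,1,6]
Step 14: insert vq at [1, 3, 8, 13] -> counters=[2,3,2,7,5,6,5,2,3,0,2,3,1,7]
Final counters=[2,3,2,7,5,6,5,2,3,0,2,3,1,7] -> 13 nonzero

Answer: 13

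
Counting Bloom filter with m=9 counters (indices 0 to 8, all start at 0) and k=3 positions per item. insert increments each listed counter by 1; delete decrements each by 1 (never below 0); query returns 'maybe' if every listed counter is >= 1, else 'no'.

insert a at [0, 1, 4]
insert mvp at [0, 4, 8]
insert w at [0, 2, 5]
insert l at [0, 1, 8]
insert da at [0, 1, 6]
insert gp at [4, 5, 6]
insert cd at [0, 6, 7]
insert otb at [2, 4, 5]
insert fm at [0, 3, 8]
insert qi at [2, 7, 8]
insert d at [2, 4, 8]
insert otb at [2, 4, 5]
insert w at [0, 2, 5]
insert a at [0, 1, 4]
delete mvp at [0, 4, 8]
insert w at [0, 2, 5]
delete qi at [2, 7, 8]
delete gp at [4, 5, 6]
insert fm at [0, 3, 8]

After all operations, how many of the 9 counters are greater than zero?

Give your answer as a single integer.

Step 1: insert a at [0, 1, 4] -> counters=[1,1,0,0,1,0,0,0,0]
Step 2: insert mvp at [0, 4, 8] -> counters=[2,1,0,0,2,0,0,0,1]
Step 3: insert w at [0, 2, 5] -> counters=[3,1,1,0,2,1,0,0,1]
Step 4: insert l at [0, 1, 8] -> counters=[4,2,1,0,2,1,0,0,2]
Step 5: insert da at [0, 1, 6] -> counters=[5,3,1,0,2,1,1,0,2]
Step 6: insert gp at [4, 5, 6] -> counters=[5,3,1,0,3,2,2,0,2]
Step 7: insert cd at [0, 6, 7] -> counters=[6,3,1,0,3,2,3,1,2]
Step 8: insert otb at [2, 4, 5] -> counters=[6,3,2,0,4,3,3,1,2]
Step 9: insert fm at [0, 3, 8] -> counters=[7,3,2,1,4,3,3,1,3]
Step 10: insert qi at [2, 7, 8] -> counters=[7,3,3,1,4,3,3,2,4]
Step 11: insert d at [2, 4, 8] -> counters=[7,3,4,1,5,3,3,2,5]
Step 12: insert otb at [2, 4, 5] -> counters=[7,3,5,1,6,4,3,2,5]
Step 13: insert w at [0, 2, 5] -> counters=[8,3,6,1,6,5,3,2,5]
Step 14: insert a at [0, 1, 4] -> counters=[9,4,6,1,7,5,3,2,5]
Step 15: delete mvp at [0, 4, 8] -> counters=[8,4,6,1,6,5,3,2,4]
Step 16: insert w at [0, 2, 5] -> counters=[9,4,7,1,6,6,3,2,4]
Step 17: delete qi at [2, 7, 8] -> counters=[9,4,6,1,6,6,3,1,3]
Step 18: delete gp at [4, 5, 6] -> counters=[9,4,6,1,5,5,2,1,3]
Step 19: insert fm at [0, 3, 8] -> counters=[10,4,6,2,5,5,2,1,4]
Final counters=[10,4,6,2,5,5,2,1,4] -> 9 nonzero

Answer: 9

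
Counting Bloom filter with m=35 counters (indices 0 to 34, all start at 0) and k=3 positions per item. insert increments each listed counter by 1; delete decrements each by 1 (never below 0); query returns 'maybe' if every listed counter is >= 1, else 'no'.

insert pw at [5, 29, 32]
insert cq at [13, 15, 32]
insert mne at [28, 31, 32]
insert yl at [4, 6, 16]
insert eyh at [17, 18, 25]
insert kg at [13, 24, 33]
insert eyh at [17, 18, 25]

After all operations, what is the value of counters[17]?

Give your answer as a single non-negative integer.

Step 1: insert pw at [5, 29, 32] -> counters=[0,0,0,0,0,1,0,0,0,0,0,0,0,0,0,0,0,0,0,0,0,0,0,0,0,0,0,0,0,1,0,0,1,0,0]
Step 2: insert cq at [13, 15, 32] -> counters=[0,0,0,0,0,1,0,0,0,0,0,0,0,1,0,1,0,0,0,0,0,0,0,0,0,0,0,0,0,1,0,0,2,0,0]
Step 3: insert mne at [28, 31, 32] -> counters=[0,0,0,0,0,1,0,0,0,0,0,0,0,1,0,1,0,0,0,0,0,0,0,0,0,0,0,0,1,1,0,1,3,0,0]
Step 4: insert yl at [4, 6, 16] -> counters=[0,0,0,0,1,1,1,0,0,0,0,0,0,1,0,1,1,0,0,0,0,0,0,0,0,0,0,0,1,1,0,1,3,0,0]
Step 5: insert eyh at [17, 18, 25] -> counters=[0,0,0,0,1,1,1,0,0,0,0,0,0,1,0,1,1,1,1,0,0,0,0,0,0,1,0,0,1,1,0,1,3,0,0]
Step 6: insert kg at [13, 24, 33] -> counters=[0,0,0,0,1,1,1,0,0,0,0,0,0,2,0,1,1,1,1,0,0,0,0,0,1,1,0,0,1,1,0,1,3,1,0]
Step 7: insert eyh at [17, 18, 25] -> counters=[0,0,0,0,1,1,1,0,0,0,0,0,0,2,0,1,1,2,2,0,0,0,0,0,1,2,0,0,1,1,0,1,3,1,0]
Final counters=[0,0,0,0,1,1,1,0,0,0,0,0,0,2,0,1,1,2,2,0,0,0,0,0,1,2,0,0,1,1,0,1,3,1,0] -> counters[17]=2

Answer: 2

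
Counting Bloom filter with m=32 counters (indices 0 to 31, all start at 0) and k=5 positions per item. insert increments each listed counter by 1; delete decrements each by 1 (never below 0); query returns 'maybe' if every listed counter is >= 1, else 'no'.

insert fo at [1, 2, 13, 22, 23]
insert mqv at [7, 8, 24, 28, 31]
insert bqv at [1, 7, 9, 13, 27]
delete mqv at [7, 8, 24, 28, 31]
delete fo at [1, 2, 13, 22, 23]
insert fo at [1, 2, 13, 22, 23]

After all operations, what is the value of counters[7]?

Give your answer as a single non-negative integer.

Answer: 1

Derivation:
Step 1: insert fo at [1, 2, 13, 22, 23] -> counters=[0,1,1,0,0,0,0,0,0,0,0,0,0,1,0,0,0,0,0,0,0,0,1,1,0,0,0,0,0,0,0,0]
Step 2: insert mqv at [7, 8, 24, 28, 31] -> counters=[0,1,1,0,0,0,0,1,1,0,0,0,0,1,0,0,0,0,0,0,0,0,1,1,1,0,0,0,1,0,0,1]
Step 3: insert bqv at [1, 7, 9, 13, 27] -> counters=[0,2,1,0,0,0,0,2,1,1,0,0,0,2,0,0,0,0,0,0,0,0,1,1,1,0,0,1,1,0,0,1]
Step 4: delete mqv at [7, 8, 24, 28, 31] -> counters=[0,2,1,0,0,0,0,1,0,1,0,0,0,2,0,0,0,0,0,0,0,0,1,1,0,0,0,1,0,0,0,0]
Step 5: delete fo at [1, 2, 13, 22, 23] -> counters=[0,1,0,0,0,0,0,1,0,1,0,0,0,1,0,0,0,0,0,0,0,0,0,0,0,0,0,1,0,0,0,0]
Step 6: insert fo at [1, 2, 13, 22, 23] -> counters=[0,2,1,0,0,0,0,1,0,1,0,0,0,2,0,0,0,0,0,0,0,0,1,1,0,0,0,1,0,0,0,0]
Final counters=[0,2,1,0,0,0,0,1,0,1,0,0,0,2,0,0,0,0,0,0,0,0,1,1,0,0,0,1,0,0,0,0] -> counters[7]=1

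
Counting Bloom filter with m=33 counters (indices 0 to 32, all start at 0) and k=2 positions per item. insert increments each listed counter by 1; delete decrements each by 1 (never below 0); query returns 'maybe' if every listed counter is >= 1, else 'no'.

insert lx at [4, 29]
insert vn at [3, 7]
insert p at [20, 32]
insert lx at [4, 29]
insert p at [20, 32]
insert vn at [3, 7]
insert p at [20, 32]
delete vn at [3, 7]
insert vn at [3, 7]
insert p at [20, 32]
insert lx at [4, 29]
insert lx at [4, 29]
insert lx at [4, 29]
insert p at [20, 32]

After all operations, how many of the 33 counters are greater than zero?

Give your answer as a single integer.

Step 1: insert lx at [4, 29] -> counters=[0,0,0,0,1,0,0,0,0,0,0,0,0,0,0,0,0,0,0,0,0,0,0,0,0,0,0,0,0,1,0,0,0]
Step 2: insert vn at [3, 7] -> counters=[0,0,0,1,1,0,0,1,0,0,0,0,0,0,0,0,0,0,0,0,0,0,0,0,0,0,0,0,0,1,0,0,0]
Step 3: insert p at [20, 32] -> counters=[0,0,0,1,1,0,0,1,0,0,0,0,0,0,0,0,0,0,0,0,1,0,0,0,0,0,0,0,0,1,0,0,1]
Step 4: insert lx at [4, 29] -> counters=[0,0,0,1,2,0,0,1,0,0,0,0,0,0,0,0,0,0,0,0,1,0,0,0,0,0,0,0,0,2,0,0,1]
Step 5: insert p at [20, 32] -> counters=[0,0,0,1,2,0,0,1,0,0,0,0,0,0,0,0,0,0,0,0,2,0,0,0,0,0,0,0,0,2,0,0,2]
Step 6: insert vn at [3, 7] -> counters=[0,0,0,2,2,0,0,2,0,0,0,0,0,0,0,0,0,0,0,0,2,0,0,0,0,0,0,0,0,2,0,0,2]
Step 7: insert p at [20, 32] -> counters=[0,0,0,2,2,0,0,2,0,0,0,0,0,0,0,0,0,0,0,0,3,0,0,0,0,0,0,0,0,2,0,0,3]
Step 8: delete vn at [3, 7] -> counters=[0,0,0,1,2,0,0,1,0,0,0,0,0,0,0,0,0,0,0,0,3,0,0,0,0,0,0,0,0,2,0,0,3]
Step 9: insert vn at [3, 7] -> counters=[0,0,0,2,2,0,0,2,0,0,0,0,0,0,0,0,0,0,0,0,3,0,0,0,0,0,0,0,0,2,0,0,3]
Step 10: insert p at [20, 32] -> counters=[0,0,0,2,2,0,0,2,0,0,0,0,0,0,0,0,0,0,0,0,4,0,0,0,0,0,0,0,0,2,0,0,4]
Step 11: insert lx at [4, 29] -> counters=[0,0,0,2,3,0,0,2,0,0,0,0,0,0,0,0,0,0,0,0,4,0,0,0,0,0,0,0,0,3,0,0,4]
Step 12: insert lx at [4, 29] -> counters=[0,0,0,2,4,0,0,2,0,0,0,0,0,0,0,0,0,0,0,0,4,0,0,0,0,0,0,0,0,4,0,0,4]
Step 13: insert lx at [4, 29] -> counters=[0,0,0,2,5,0,0,2,0,0,0,0,0,0,0,0,0,0,0,0,4,0,0,0,0,0,0,0,0,5,0,0,4]
Step 14: insert p at [20, 32] -> counters=[0,0,0,2,5,0,0,2,0,0,0,0,0,0,0,0,0,0,0,0,5,0,0,0,0,0,0,0,0,5,0,0,5]
Final counters=[0,0,0,2,5,0,0,2,0,0,0,0,0,0,0,0,0,0,0,0,5,0,0,0,0,0,0,0,0,5,0,0,5] -> 6 nonzero

Answer: 6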